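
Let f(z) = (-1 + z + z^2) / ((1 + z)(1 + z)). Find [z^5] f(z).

7

The denominator gives the recurrence a_n = −2a_(n−1) − a_(n−2) for n ≥ 3; the numerator fixes a_0 = -1, a_1 = 3, a_2 = -4.
Iterating: -1, 3, -4, 5, -6, 7, so a_5 = 7.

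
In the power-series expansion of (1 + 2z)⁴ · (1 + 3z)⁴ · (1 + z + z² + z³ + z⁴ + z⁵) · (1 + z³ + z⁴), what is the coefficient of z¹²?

45838

(1 + 2z)⁴ has coefficients 1,8,24,32,16 for degrees 0…4.
(1 + 3z)⁴ has coefficients 1,12,54,108,81,0,0,0,0,0,0,0,0 for degrees 0…12.
Multiplying by (1 + z + z² + z³ + z⁴ + z⁵) gives running coefficients 1,13,67,175,256,256,255,243,189,81,0,0,0 for degrees 0…12.
Finally multiplying by (1 + z³ + z⁴), the product of all factors after the first has coefficients 1,13,67,176,270,336,497,674,701,592,498,432,270 for degrees 0…12.
[z¹²] = 1·270 + 8·432 + 24·498 + 32·592 + 16·701 = 45838.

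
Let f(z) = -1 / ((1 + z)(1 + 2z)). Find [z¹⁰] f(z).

Partial fractions give a closed form: a_n = (1)·(-1)^n + (-2)·(-2)^n.
At n = 10: a_10 = -2047.

-2047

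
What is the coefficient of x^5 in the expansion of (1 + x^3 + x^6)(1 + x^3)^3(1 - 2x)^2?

16

(1 + x^3 + x^6) has coefficients 1,0,0,1,0,0 for degrees 0…5.
(1 + x^3)^3 has coefficients 1,0,0,3,0,0 for degrees 0…5.
Finally multiplying by (1 - 2x)^2, the product of all factors after the first has coefficients 1,-4,4,3,-12,12 for degrees 0…5.
[x^5] = 1·12 + 1·4 = 16.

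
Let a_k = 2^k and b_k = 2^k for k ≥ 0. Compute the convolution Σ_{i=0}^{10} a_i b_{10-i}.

11264

Write out a_i and b_{10-i} for i = 0,…,10 and sum the products.
Σ = 1·1024 + 2·512 + 4·256 + 8·128 + 16·64 + 32·32 + 64·16 + 128·8 + 256·4 + 512·2 + 1024·1 = 11264.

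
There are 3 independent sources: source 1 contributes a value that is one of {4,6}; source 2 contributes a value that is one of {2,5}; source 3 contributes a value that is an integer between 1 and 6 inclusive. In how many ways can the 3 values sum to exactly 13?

3

The generating function for the choices is (x⁴ + x⁶)·(x² + x⁵)·(x + x² + x³ + x⁴ + x⁵ + x⁶); the count is [x¹³].
(x⁴ + x⁶) has coefficients 0,0,0,0,1,0,1 for degrees 0…6.
(x² + x⁵) has coefficients 0,0,1,0,0,1,0,0,0,0,0,0,0,0 for degrees 0…13.
Finally multiplying by (x + x² + x³ + x⁴ + x⁵ + x⁶), the product of all factors after the first has coefficients 0,0,0,1,1,1,2,2,2,1,1,1,0,0 for degrees 0…13.
[x¹³] = 1·1 + 1·2 = 3.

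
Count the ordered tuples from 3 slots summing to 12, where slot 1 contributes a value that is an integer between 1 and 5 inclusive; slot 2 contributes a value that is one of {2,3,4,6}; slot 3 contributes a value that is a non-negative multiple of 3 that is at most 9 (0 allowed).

The generating function for the choices is (x + x^2 + x^3 + x^4 + x^5)·(x^2 + x^3 + x^4 + x^6)·(1 + x^3 + x^6 + x^9); the count is [x^12].
(x + x^2 + x^3 + x^4 + x^5) has coefficients 0,1,1,1,1,1 for degrees 0…5.
(x^2 + x^3 + x^4 + x^6) has coefficients 0,0,1,1,1,0,1,0,0,0,0,0,0 for degrees 0…12.
Finally multiplying by (1 + x^3 + x^6 + x^9), the product of all factors after the first has coefficients 0,0,1,1,1,1,2,1,1,2,1,1,2 for degrees 0…12.
[x^12] = 1·1 + 1·1 + 1·2 + 1·1 + 1·1 = 6.

6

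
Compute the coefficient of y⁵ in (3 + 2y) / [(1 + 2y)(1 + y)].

-127

Partial fractions give a closed form: a_n = (4)·(-2)^n + (-1)·(-1)^n.
At n = 5: a_5 = -127.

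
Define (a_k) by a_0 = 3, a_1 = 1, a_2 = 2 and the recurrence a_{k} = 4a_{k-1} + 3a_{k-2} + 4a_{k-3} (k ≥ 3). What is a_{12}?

The ordinary generating function has denominator 1 - 4t - 3t^2 - 4t^3.
Iterating the recurrence: a_0,…,a_{12} = 3, 1, 2, 23, 102, 485, 2338, 11215, 53814, 258253, 1239314, 5947271, 28540038.

28540038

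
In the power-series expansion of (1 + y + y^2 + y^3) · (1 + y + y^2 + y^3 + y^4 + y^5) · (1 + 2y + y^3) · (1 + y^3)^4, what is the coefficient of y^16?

(1 + y + y^2 + y^3) has coefficients 1,1,1,1 for degrees 0…3.
(1 + y + y^2 + y^3 + y^4 + y^5) has coefficients 1,1,1,1,1,1,0,0,0,0,0,0,0,0,0,0,0 for degrees 0…16.
Multiplying by (1 + 2y + y^3) gives running coefficients 1,3,3,4,4,4,3,1,1,0,0,0,0,0,0,0,0 for degrees 0…16.
Finally multiplying by (1 + y^3)^4, the product of all factors after the first has coefficients 1,3,3,8,16,16,25,35,35,40,40,40,35,25,25,16,8 for degrees 0…16.
[y^16] = 1·8 + 1·16 + 1·25 + 1·25 = 74.

74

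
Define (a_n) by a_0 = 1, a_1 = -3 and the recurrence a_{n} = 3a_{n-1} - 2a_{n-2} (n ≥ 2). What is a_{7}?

The ordinary generating function has denominator 1 - 3x + 2x^2.
Iterating the recurrence: a_0,…,a_{7} = 1, -3, -11, -27, -59, -123, -251, -507.

-507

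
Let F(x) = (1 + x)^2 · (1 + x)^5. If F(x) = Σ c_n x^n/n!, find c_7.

The EGF product rule gives c_7 = Σ_{k_1+k_2=7} C(7; k_1,k_2) · ∏ g_i(k_i), where (1+x)^2 gives the falling factorial (2)_k; (1+x)^5 gives the falling factorial (5)_k.
g_1(k) for k = 0…7: 1, 2, 2, 0, 0, 0, 0, 0.
g_2(k) for k = 0…7: 1, 5, 20, 60, 120, 120, 0, 0.
c_7 = Σ_k C(7,k)·g_1(k)·g_2(7−k) = 21·2·120 = 5040.

5040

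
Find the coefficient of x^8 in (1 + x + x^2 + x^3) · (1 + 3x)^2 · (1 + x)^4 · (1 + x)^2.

517

(1 + x + x^2 + x^3) has coefficients 1,1,1,1 for degrees 0…3.
(1 + 3x)^2 has coefficients 1,6,9,0,0,0,0,0,0 for degrees 0…8.
Multiplying by (1 + x)^4 gives running coefficients 1,10,39,76,79,42,9,0,0 for degrees 0…8.
Finally multiplying by (1 + x)^2, the product of all factors after the first has coefficients 1,12,60,164,270,276,172,60,9 for degrees 0…8.
[x^8] = 1·9 + 1·60 + 1·172 + 1·276 = 517.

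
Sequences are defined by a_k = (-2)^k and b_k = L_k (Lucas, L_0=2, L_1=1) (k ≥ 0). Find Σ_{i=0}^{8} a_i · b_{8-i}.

The convolution is the x^8 coefficient of A(x)B(x).
Σ = 1·47 − 2·29 + 4·18 − 8·11 + 16·7 − 32·4 + 64·3 − 128·1 + 256·2 = 533.

533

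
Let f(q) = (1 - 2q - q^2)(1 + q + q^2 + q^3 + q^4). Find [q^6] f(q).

-1

(1 - 2q - q^2) has coefficients 1,-2,-1 for degrees 0…2.
(1 + q + q^2 + q^3 + q^4) has coefficients 1,1,1,1,1,0,0 for degrees 0…6.
[q^6] = 1·0 − 2·0 − 1·1 = -1.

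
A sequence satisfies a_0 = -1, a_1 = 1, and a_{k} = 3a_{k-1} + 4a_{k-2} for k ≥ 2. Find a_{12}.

The ordinary generating function has denominator 1 - 3z - 4z^2.
Iterating the recurrence: a_0,…,a_{12} = -1, 1, -1, 1, -1, 1, -1, 1, -1, 1, -1, 1, -1.

-1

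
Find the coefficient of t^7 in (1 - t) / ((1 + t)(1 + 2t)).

-382

Partial fractions give a closed form: a_n = (-2)·(-1)^n + (3)·(-2)^n.
At n = 7: a_7 = -382.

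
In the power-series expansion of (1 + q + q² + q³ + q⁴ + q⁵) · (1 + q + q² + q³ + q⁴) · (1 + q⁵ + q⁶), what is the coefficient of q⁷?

(1 + q + q² + q³ + q⁴ + q⁵) has coefficients 1,1,1,1,1,1 for degrees 0…5.
(1 + q + q² + q³ + q⁴) has coefficients 1,1,1,1,1,0,0,0 for degrees 0…7.
Finally multiplying by (1 + q⁵ + q⁶), the product of all factors after the first has coefficients 1,1,1,1,1,1,2,2 for degrees 0…7.
[q⁷] = 1·2 + 1·2 + 1·1 + 1·1 + 1·1 + 1·1 = 8.

8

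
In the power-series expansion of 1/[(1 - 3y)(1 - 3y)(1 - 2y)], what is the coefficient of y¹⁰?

1598419

The denominator gives the recurrence a_n = 8a_(n−1) − 21a_(n−2) + 18a_(n−3) for n ≥ 3; the numerator fixes a_0 = 1, a_1 = 8, a_2 = 43.
Iterating: 1, 8, 43, 194, 793, 3044, 11191, 39878, 138805, 474440, 1598419, so a_10 = 1598419.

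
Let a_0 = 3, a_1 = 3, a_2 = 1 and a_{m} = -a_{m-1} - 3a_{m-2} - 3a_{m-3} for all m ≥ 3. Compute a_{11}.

The ordinary generating function has denominator 1 + z + 3z^2 + 3z^3.
Iterating the recurrence: a_0,…,a_{11} = 3, 3, 1, -19, 7, 47, -11, -151, 43, 443, -119, -1339.

-1339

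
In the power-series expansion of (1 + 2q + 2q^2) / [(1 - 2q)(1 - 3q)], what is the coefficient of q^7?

The denominator gives the recurrence a_n = 5a_(n−1) − 6a_(n−2) for n ≥ 3; the numerator fixes a_0 = 1, a_1 = 7, a_2 = 31.
Iterating: 1, 7, 31, 113, 379, 1217, 3811, 11753, so a_7 = 11753.

11753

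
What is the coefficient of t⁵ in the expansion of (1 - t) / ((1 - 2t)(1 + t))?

10

Partial fractions give a closed form: a_n = (1/3)·2^n + (2/3)·(-1)^n.
At n = 5: a_5 = 10.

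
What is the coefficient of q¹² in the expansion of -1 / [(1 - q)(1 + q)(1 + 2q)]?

-5461

Partial fractions give a closed form: a_n = (-1/6)·1^n + (1/2)·(-1)^n + (-4/3)·(-2)^n.
At n = 12: a_12 = -5461.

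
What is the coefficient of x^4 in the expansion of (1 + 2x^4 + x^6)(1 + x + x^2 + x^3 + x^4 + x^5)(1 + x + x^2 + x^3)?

6

(1 + 2x^4 + x^6) has coefficients 1,0,0,0,2 for degrees 0…4.
(1 + x + x^2 + x^3 + x^4 + x^5) has coefficients 1,1,1,1,1 for degrees 0…4.
Finally multiplying by (1 + x + x^2 + x^3), the product of all factors after the first has coefficients 1,2,3,4,4 for degrees 0…4.
[x^4] = 1·4 + 2·1 = 6.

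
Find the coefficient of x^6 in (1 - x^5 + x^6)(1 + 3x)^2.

(1 - x^5 + x^6) has coefficients 1,0,0,0,0,-1,1 for degrees 0…6.
(1 + 3x)^2 has coefficients 1,6,9,0,0,0,0 for degrees 0…6.
[x^6] = 1·0 − 1·6 + 1·1 = -5.

-5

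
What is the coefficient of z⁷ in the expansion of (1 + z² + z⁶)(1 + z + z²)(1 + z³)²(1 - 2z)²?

(1 + z² + z⁶) has coefficients 1,0,1,0,0,0,1 for degrees 0…6.
(1 + z + z²) has coefficients 1,1,1,0,0,0,0,0 for degrees 0…7.
Multiplying by (1 + z³)² gives running coefficients 1,1,1,2,2,2,1,1 for degrees 0…7.
Finally multiplying by (1 - 2z)², the product of all factors after the first has coefficients 1,-3,1,2,-2,2,1,5 for degrees 0…7.
[z⁷] = 1·5 + 1·2 + 1·(-3) = 4.

4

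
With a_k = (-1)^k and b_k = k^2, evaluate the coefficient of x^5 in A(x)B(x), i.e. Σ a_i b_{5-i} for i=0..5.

15

Write out a_i and b_{5-i} for i = 0,…,5 and sum the products.
Σ = 1·25 − 1·16 + 1·9 − 1·4 + 1·1 − 1·0 = 15.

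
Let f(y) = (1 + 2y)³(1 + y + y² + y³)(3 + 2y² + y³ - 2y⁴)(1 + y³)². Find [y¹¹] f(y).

(1 + 2y)³ has coefficients 1,6,12,8 for degrees 0…3.
(1 + y + y² + y³) has coefficients 1,1,1,1,0,0,0,0,0,0,0,0 for degrees 0…11.
Multiplying by (3 + 2y² + y³ - 2y⁴) gives running coefficients 3,3,5,6,1,1,-1,-2,0,0,0,0 for degrees 0…11.
Finally multiplying by (1 + y³)², the product of all factors after the first has coefficients 3,3,5,12,7,11,14,3,7,4,-3,1 for degrees 0…11.
[y¹¹] = 1·1 + 6·(-3) + 12·4 + 8·7 = 87.

87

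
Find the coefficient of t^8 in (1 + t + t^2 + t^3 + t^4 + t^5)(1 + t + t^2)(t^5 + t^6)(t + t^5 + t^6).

5

(1 + t + t^2 + t^3 + t^4 + t^5) has coefficients 1,1,1,1,1,1 for degrees 0…5.
(1 + t + t^2) has coefficients 1,1,1,0,0,0,0,0,0 for degrees 0…8.
Multiplying by (t^5 + t^6) gives running coefficients 0,0,0,0,0,1,2,2,1 for degrees 0…8.
Finally multiplying by (t + t^5 + t^6), the product of all factors after the first has coefficients 0,0,0,0,0,0,1,2,2 for degrees 0…8.
[t^8] = 1·2 + 1·2 + 1·1 + 1·0 + 1·0 + 1·0 = 5.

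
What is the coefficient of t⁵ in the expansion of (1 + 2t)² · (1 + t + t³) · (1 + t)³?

(1 + 2t)² has coefficients 1,4,4 for degrees 0…2.
(1 + t + t³) has coefficients 1,1,0,1,0,0 for degrees 0…5.
Finally multiplying by (1 + t)³, the product of all factors after the first has coefficients 1,4,6,5,4,3 for degrees 0…5.
[t⁵] = 1·3 + 4·4 + 4·5 = 39.

39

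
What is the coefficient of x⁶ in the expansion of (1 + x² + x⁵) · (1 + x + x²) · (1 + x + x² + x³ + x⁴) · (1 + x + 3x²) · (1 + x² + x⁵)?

(1 + x² + x⁵) has coefficients 1,0,1,0,0,1 for degrees 0…5.
(1 + x + x²) has coefficients 1,1,1,0,0,0,0 for degrees 0…6.
Multiplying by (1 + x + x² + x³ + x⁴) gives running coefficients 1,2,3,3,3,2,1 for degrees 0…6.
Multiplying by (1 + x + 3x²) gives running coefficients 1,3,8,12,15,14,12 for degrees 0…6.
Finally multiplying by (1 + x² + x⁵), the product of all factors after the first has coefficients 1,3,9,15,23,27,30 for degrees 0…6.
[x⁶] = 1·30 + 1·23 + 1·3 = 56.

56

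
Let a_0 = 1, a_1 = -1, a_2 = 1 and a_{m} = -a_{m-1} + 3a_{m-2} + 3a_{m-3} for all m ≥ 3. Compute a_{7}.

-1

The ordinary generating function has denominator 1 + x - 3x^2 - 3x^3.
Iterating the recurrence: a_0,…,a_{7} = 1, -1, 1, -1, 1, -1, 1, -1.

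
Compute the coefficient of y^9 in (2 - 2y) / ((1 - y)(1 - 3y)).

Partial fractions give a closed form: a_n = (2)·3^n.
At n = 9: a_9 = 39366.

39366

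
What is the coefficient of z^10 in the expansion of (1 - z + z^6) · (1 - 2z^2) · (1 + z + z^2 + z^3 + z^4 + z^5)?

(1 - z + z^6) has coefficients 1,-1,0,0,0,0,1 for degrees 0…6.
(1 - 2z^2) has coefficients 1,0,-2,0,0,0,0,0,0,0,0 for degrees 0…10.
Finally multiplying by (1 + z + z^2 + z^3 + z^4 + z^5), the product of all factors after the first has coefficients 1,1,-1,-1,-1,-1,-2,-2,0,0,0 for degrees 0…10.
[z^10] = 1·0 − 1·0 + 1·(-1) = -1.

-1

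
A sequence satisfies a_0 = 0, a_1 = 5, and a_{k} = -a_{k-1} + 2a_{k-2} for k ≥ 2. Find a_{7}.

The ordinary generating function has denominator 1 + q - 2q^2.
Iterating the recurrence: a_0,…,a_{7} = 0, 5, -5, 15, -25, 55, -105, 215.

215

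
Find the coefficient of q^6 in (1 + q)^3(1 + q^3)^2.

3

(1 + q)^3 has coefficients 1,3,3,1 for degrees 0…3.
(1 + q^3)^2 has coefficients 1,0,0,2,0,0,1 for degrees 0…6.
[q^6] = 1·1 + 3·0 + 3·0 + 1·2 = 3.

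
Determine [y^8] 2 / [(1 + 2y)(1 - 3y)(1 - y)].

Partial fractions give a closed form: a_n = (8/15)·(-2)^n + (9/5)·3^n + (-1/3)·1^n.
At n = 8: a_8 = 11946.

11946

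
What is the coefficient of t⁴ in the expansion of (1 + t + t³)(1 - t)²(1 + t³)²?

(1 + t + t³) has coefficients 1,1,0,1 for degrees 0…3.
(1 - t)² has coefficients 1,-2,1,0,0 for degrees 0…4.
Finally multiplying by (1 + t³)², the product of all factors after the first has coefficients 1,-2,1,2,-4 for degrees 0…4.
[t⁴] = 1·(-4) + 1·2 + 1·(-2) = -4.

-4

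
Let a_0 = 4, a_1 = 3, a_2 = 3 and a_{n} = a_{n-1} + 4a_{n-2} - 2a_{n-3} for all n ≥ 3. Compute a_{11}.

5499

The ordinary generating function has denominator 1 - q - 4q^2 + 2q^3.
Iterating the recurrence: a_0,…,a_{11} = 4, 3, 3, 7, 13, 35, 73, 187, 409, 1011, 2273, 5499.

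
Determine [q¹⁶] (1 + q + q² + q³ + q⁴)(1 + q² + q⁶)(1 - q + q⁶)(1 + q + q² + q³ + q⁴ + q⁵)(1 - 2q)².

(1 + q + q² + q³ + q⁴) has coefficients 1,1,1,1,1 for degrees 0…4.
(1 + q² + q⁶) has coefficients 1,0,1,0,0,0,1,0,0,0,0,0,0,0,0,0,0 for degrees 0…16.
Multiplying by (1 - q + q⁶) gives running coefficients 1,-1,1,-1,0,0,2,-1,1,0,0,0,1,0,0,0,0 for degrees 0…16.
Multiplying by (1 + q + q² + q³ + q⁴ + q⁵) gives running coefficients 1,0,1,0,0,0,1,1,1,2,2,2,1,2,1,1,1 for degrees 0…16.
Finally multiplying by (1 - 2q)², the product of all factors after the first has coefficients 1,-4,5,-4,4,0,1,-3,1,2,-2,2,1,6,-3,5,1 for degrees 0…16.
[q¹⁶] = 1·1 + 1·5 + 1·(-3) + 1·6 + 1·1 = 10.

10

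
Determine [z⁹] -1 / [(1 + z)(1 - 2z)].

Partial fractions give a closed form: a_n = (-1/3)·(-1)^n + (-2/3)·2^n.
At n = 9: a_9 = -341.

-341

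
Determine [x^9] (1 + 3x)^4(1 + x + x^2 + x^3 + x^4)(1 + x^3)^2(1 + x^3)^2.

(1 + 3x)^4 has coefficients 1,12,54,108,81 for degrees 0…4.
(1 + x + x^2 + x^3 + x^4) has coefficients 1,1,1,1,1,0,0,0,0,0 for degrees 0…9.
Multiplying by (1 + x^3)^2 gives running coefficients 1,1,1,3,3,2,3,3,1,1 for degrees 0…9.
Finally multiplying by (1 + x^3)^2, the product of all factors after the first has coefficients 1,1,1,5,5,4,10,10,6,10 for degrees 0…9.
[x^9] = 1·10 + 12·6 + 54·10 + 108·10 + 81·4 = 2026.

2026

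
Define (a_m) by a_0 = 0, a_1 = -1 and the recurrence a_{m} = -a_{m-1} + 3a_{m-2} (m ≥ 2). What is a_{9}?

-508

The ordinary generating function has denominator 1 + y - 3y^2.
Iterating the recurrence: a_0,…,a_{9} = 0, -1, 1, -4, 7, -19, 40, -97, 217, -508.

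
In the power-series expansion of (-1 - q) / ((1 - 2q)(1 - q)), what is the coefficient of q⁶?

-190

The denominator gives the recurrence a_n = 3a_(n−1) − 2a_(n−2) for n ≥ 3; the numerator fixes a_0 = -1, a_1 = -4, a_2 = -10.
Iterating: -1, -4, -10, -22, -46, -94, -190, so a_6 = -190.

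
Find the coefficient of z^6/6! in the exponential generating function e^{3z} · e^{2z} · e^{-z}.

The EGF product rule gives c_6 = Σ_{k_1+k_2+k_3=6} C(6; k_1,k_2,k_3) · ∏ g_i(k_i), where e^{3z} gives (3)^k; e^{2z} gives (2)^k; e^{-z} gives (-1)^k.
g_1(k) for k = 0…6: 1, 3, 9, 27, 81, 243, 729.
g_2(k) for k = 0…6: 1, 2, 4, 8, 16, 32, 64.
g_3(k) for k = 0…6: 1, -1, 1, -1, 1, -1, 1.
First combine the last two factors: h(k) = Σ_j C(k,j)·g_2(j)·g_3(k−j) for k = 0…6: 1, 1, 1, 1, 1, 1, 1.
c_6 = Σ_k C(6,k)·g_1(k)·h(6−k) = 1·1·1 + 6·3·1 + 15·9·1 + 20·27·1 + 15·81·1 + 6·243·1 + 1·729·1 = 1 + 18 + 135 + 540 + 1215 + 1458 + 729 = 4096.

4096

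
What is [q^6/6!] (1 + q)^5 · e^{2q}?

The EGF product rule gives c_6 = Σ_{k_1+k_2=6} C(6; k_1,k_2) · ∏ g_i(k_i), where (1+q)^5 gives the falling factorial (5)_k; e^{2q} gives (2)^k.
g_1(k) for k = 0…6: 1, 5, 20, 60, 120, 120, 0.
g_2(k) for k = 0…6: 1, 2, 4, 8, 16, 32, 64.
c_6 = Σ_k C(6,k)·g_1(k)·g_2(6−k) = 1·1·64 + 6·5·32 + 15·20·16 + 20·60·8 + 15·120·4 + 6·120·2 = 64 + 960 + 4800 + 9600 + 7200 + 1440 = 24064.

24064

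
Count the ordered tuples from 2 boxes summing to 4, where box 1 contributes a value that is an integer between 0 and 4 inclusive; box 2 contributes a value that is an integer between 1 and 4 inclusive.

4

The generating function for the choices is (1 + y + y^2 + y^3 + y^4)·(y + y^2 + y^3 + y^4); the count is [y^4].
(1 + y + y^2 + y^3 + y^4) has coefficients 1,1,1,1,1 for degrees 0…4.
(y + y^2 + y^3 + y^4) has coefficients 0,1,1,1,1 for degrees 0…4.
[y^4] = 1·1 + 1·1 + 1·1 + 1·1 + 1·0 = 4.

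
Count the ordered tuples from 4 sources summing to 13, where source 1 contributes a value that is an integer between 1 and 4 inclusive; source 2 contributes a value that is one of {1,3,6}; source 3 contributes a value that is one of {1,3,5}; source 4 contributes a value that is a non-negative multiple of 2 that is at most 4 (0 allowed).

The generating function for the choices is (y + y^2 + y^3 + y^4)·(y + y^3 + y^6)·(y + y^3 + y^5)·(1 + y^2 + y^4); the count is [y^13].
(y + y^2 + y^3 + y^4) has coefficients 0,1,1,1,1 for degrees 0…4.
(y + y^3 + y^6) has coefficients 0,1,0,1,0,0,1,0,0,0,0,0,0,0 for degrees 0…13.
Multiplying by (y + y^3 + y^5) gives running coefficients 0,0,1,0,2,0,2,1,1,1,0,1,0,0 for degrees 0…13.
Finally multiplying by (1 + y^2 + y^4), the product of all factors after the first has coefficients 0,0,1,0,3,0,5,1,5,2,3,3,1,2 for degrees 0…13.
[y^13] = 1·1 + 1·3 + 1·3 + 1·2 = 9.

9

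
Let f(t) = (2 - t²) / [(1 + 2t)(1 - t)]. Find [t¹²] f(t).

The denominator gives the recurrence a_n = −a_(n−1) + 2a_(n−2) for n ≥ 3; the numerator fixes a_0 = 2, a_1 = -2, a_2 = 5.
Iterating: 2, -2, 5, -9, 19, -37, 75, -149, 299, -597, 1195, -2389, 4779, so a_12 = 4779.

4779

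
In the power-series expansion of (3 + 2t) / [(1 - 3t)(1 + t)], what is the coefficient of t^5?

Partial fractions give a closed form: a_n = (11/4)·3^n + (1/4)·(-1)^n.
At n = 5: a_5 = 668.

668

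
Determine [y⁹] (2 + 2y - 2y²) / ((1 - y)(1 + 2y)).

-170

The denominator gives the recurrence a_n = −a_(n−1) + 2a_(n−2) for n ≥ 3; the numerator fixes a_0 = 2, a_1 = 0, a_2 = 2.
Iterating: 2, 0, 2, -2, 6, -10, 22, -42, 86, -170, so a_9 = -170.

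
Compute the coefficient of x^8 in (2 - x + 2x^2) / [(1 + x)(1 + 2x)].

1531

The denominator gives the recurrence a_n = −3a_(n−1) − 2a_(n−2) for n ≥ 3; the numerator fixes a_0 = 2, a_1 = -7, a_2 = 19.
Iterating: 2, -7, 19, -43, 91, -187, 379, -763, 1531, so a_8 = 1531.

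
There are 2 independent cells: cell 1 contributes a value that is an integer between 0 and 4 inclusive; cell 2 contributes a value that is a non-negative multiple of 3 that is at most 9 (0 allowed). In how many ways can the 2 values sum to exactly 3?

The generating function for the choices is (1 + z + z² + z³ + z⁴)·(1 + z³ + z⁶ + z⁹); the count is [z³].
(1 + z + z² + z³ + z⁴) has coefficients 1,1,1,1 for degrees 0…3.
(1 + z³ + z⁶ + z⁹) has coefficients 1,0,0,1 for degrees 0…3.
[z³] = 1·1 + 1·0 + 1·0 + 1·1 = 2.

2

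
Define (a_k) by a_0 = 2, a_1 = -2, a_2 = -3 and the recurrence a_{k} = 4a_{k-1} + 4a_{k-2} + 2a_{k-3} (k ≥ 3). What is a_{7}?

The ordinary generating function has denominator 1 - 4q - 4q^2 - 2q^3.
Iterating the recurrence: a_0,…,a_{7} = 2, -2, -3, -16, -80, -390, -1912, -9368.

-9368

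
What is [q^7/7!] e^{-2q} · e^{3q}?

1

The EGF product rule gives c_7 = Σ_{k_1+k_2=7} C(7; k_1,k_2) · ∏ g_i(k_i), where e^{-2q} gives (-2)^k; e^{3q} gives (3)^k.
g_1(k) for k = 0…7: 1, -2, 4, -8, 16, -32, 64, -128.
g_2(k) for k = 0…7: 1, 3, 9, 27, 81, 243, 729, 2187.
c_7 = Σ_k C(7,k)·g_1(k)·g_2(7−k) = 1·1·2187 + 7·(-2)·729 + 21·4·243 + 35·(-8)·81 + 35·16·27 + 21·(-32)·9 + 7·64·3 + 1·(-128)·1 = 2187 − 10206 + 20412 − 22680 + 15120 − 6048 + 1344 − 128 = 1.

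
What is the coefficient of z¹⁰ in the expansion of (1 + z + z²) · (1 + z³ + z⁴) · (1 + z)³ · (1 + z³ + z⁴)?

25

(1 + z + z²) has coefficients 1,1,1 for degrees 0…2.
(1 + z³ + z⁴) has coefficients 1,0,0,1,1,0,0,0,0,0,0 for degrees 0…10.
Multiplying by (1 + z)³ gives running coefficients 1,3,3,2,4,6,4,1,0,0,0 for degrees 0…10.
Finally multiplying by (1 + z³ + z⁴), the product of all factors after the first has coefficients 1,3,3,3,8,12,9,7,10,10,5 for degrees 0…10.
[z¹⁰] = 1·5 + 1·10 + 1·10 = 25.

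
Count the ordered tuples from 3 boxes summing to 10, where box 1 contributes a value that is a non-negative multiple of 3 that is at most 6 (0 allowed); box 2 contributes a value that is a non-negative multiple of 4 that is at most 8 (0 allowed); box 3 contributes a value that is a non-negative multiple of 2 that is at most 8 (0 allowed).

4

The generating function for the choices is (1 + z^3 + z^6)·(1 + z^4 + z^8)·(1 + z^2 + z^4 + z^6 + z^8); the count is [z^10].
(1 + z^3 + z^6) has coefficients 1,0,0,1,0,0,1 for degrees 0…6.
(1 + z^4 + z^8) has coefficients 1,0,0,0,1,0,0,0,1,0,0 for degrees 0…10.
Finally multiplying by (1 + z^2 + z^4 + z^6 + z^8), the product of all factors after the first has coefficients 1,0,1,0,2,0,2,0,3,0,2 for degrees 0…10.
[z^10] = 1·2 + 1·0 + 1·2 = 4.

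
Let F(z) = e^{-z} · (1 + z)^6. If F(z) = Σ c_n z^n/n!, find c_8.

-887

The EGF product rule gives c_8 = Σ_{k_1+k_2=8} C(8; k_1,k_2) · ∏ g_i(k_i), where e^{-z} gives (-1)^k; (1+z)^6 gives the falling factorial (6)_k.
g_1(k) for k = 0…8: 1, -1, 1, -1, 1, -1, 1, -1, 1.
g_2(k) for k = 0…8: 1, 6, 30, 120, 360, 720, 720, 0, 0.
c_8 = Σ_k C(8,k)·g_1(k)·g_2(8−k) = 28·1·720 + 56·(-1)·720 + 70·1·360 + 56·(-1)·120 + 28·1·30 + 8·(-1)·6 + 1·1·1 = 20160 − 40320 + 25200 − 6720 + 840 − 48 + 1 = -887.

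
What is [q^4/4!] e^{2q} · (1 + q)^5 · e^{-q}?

501

The EGF product rule gives c_4 = Σ_{k_1+k_2+k_3=4} C(4; k_1,k_2,k_3) · ∏ g_i(k_i), where e^{2q} gives (2)^k; (1+q)^5 gives the falling factorial (5)_k; e^{-q} gives (-1)^k.
g_1(k) for k = 0…4: 1, 2, 4, 8, 16.
g_2(k) for k = 0…4: 1, 5, 20, 60, 120.
g_3(k) for k = 0…4: 1, -1, 1, -1, 1.
First combine the last two factors: h(k) = Σ_j C(k,j)·g_2(j)·g_3(k−j) for k = 0…4: 1, 4, 11, 14, -19.
c_4 = Σ_k C(4,k)·g_1(k)·h(4−k) = 1·1·(-19) + 4·2·14 + 6·4·11 + 4·8·4 + 1·16·1 = −19 + 112 + 264 + 128 + 16 = 501.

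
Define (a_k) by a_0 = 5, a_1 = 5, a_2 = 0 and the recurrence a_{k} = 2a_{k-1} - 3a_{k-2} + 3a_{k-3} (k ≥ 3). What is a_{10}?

150

The ordinary generating function has denominator 1 - 2y + 3y^2 - 3y^3.
Iterating the recurrence: a_0,…,a_{10} = 5, 5, 0, 0, 15, 30, 15, -15, 15, 120, 150.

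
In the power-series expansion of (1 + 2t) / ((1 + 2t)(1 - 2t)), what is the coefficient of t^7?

Partial fractions give a closed form: a_n = (1)·2^n.
At n = 7: a_7 = 128.

128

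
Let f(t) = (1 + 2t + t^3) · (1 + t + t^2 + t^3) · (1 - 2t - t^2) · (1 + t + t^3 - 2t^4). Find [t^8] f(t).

(1 + 2t + t^3) has coefficients 1,2,0,1 for degrees 0…3.
(1 + t + t^2 + t^3) has coefficients 1,1,1,1,0,0,0,0,0 for degrees 0…8.
Multiplying by (1 - 2t - t^2) gives running coefficients 1,-1,-2,-2,-3,-1,0,0,0 for degrees 0…8.
Finally multiplying by (1 + t + t^3 - 2t^4), the product of all factors after the first has coefficients 1,0,-3,-3,-8,-4,1,1,5 for degrees 0…8.
[t^8] = 1·5 + 2·1 + 1·(-4) = 3.

3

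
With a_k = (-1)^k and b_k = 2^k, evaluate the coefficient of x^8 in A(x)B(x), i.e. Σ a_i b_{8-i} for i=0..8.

This is [x^8] in the product of the two ordinary generating functions.
Σ = 1·256 − 1·128 + 1·64 − 1·32 + 1·16 − 1·8 + 1·4 − 1·2 + 1·1 = 171.

171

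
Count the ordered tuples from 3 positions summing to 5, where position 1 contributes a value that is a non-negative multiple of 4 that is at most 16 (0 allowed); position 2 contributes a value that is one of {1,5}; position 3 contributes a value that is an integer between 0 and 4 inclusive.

3

The generating function for the choices is (1 + x⁴ + x⁸ + x¹² + x¹⁶)·(x + x⁵)·(1 + x + x² + x³ + x⁴); the count is [x⁵].
(1 + x⁴ + x⁸ + x¹² + x¹⁶) has coefficients 1,0,0,0,1,0 for degrees 0…5.
(x + x⁵) has coefficients 0,1,0,0,0,1 for degrees 0…5.
Finally multiplying by (1 + x + x² + x³ + x⁴), the product of all factors after the first has coefficients 0,1,1,1,1,2 for degrees 0…5.
[x⁵] = 1·2 + 1·1 = 3.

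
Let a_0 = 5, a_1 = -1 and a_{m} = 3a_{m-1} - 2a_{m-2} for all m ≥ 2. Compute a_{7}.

-757

The ordinary generating function has denominator 1 - 3x + 2x^2.
Iterating the recurrence: a_0,…,a_{7} = 5, -1, -13, -37, -85, -181, -373, -757.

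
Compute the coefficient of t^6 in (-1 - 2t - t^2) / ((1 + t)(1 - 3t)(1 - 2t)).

The denominator gives the recurrence a_n = 4a_(n−1) − a_(n−2) − 6a_(n−3) for n ≥ 3; the numerator fixes a_0 = -1, a_1 = -6, a_2 = -24.
Iterating: -1, -6, -24, -84, -276, -876, -2724, so a_6 = -2724.

-2724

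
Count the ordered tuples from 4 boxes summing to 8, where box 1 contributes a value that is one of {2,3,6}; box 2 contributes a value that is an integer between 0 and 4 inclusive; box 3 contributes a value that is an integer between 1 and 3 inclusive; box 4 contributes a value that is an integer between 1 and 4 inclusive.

The generating function for the choices is (q² + q³ + q⁶)·(1 + q + q² + q³ + q⁴)·(q + q² + q³)·(q + q² + q³ + q⁴); the count is [q⁸].
(q² + q³ + q⁶) has coefficients 0,0,1,1,0,0,1 for degrees 0…6.
(1 + q + q² + q³ + q⁴) has coefficients 1,1,1,1,1,0,0,0,0 for degrees 0…8.
Multiplying by (q + q² + q³) gives running coefficients 0,1,2,3,3,3,2,1,0 for degrees 0…8.
Finally multiplying by (q + q² + q³ + q⁴), the product of all factors after the first has coefficients 0,0,1,3,6,9,11,11,9 for degrees 0…8.
[q⁸] = 1·11 + 1·9 + 1·1 = 21.

21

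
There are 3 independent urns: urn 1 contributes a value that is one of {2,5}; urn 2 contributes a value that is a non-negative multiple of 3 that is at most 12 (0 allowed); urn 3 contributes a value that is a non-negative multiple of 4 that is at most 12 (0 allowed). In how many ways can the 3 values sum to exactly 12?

2

The generating function for the choices is (x^2 + x^5)·(1 + x^3 + x^6 + x^9 + x^12)·(1 + x^4 + x^8 + x^12); the count is [x^12].
(x^2 + x^5) has coefficients 0,0,1,0,0,1 for degrees 0…5.
(1 + x^3 + x^6 + x^9 + x^12) has coefficients 1,0,0,1,0,0,1,0,0,1,0,0,1 for degrees 0…12.
Finally multiplying by (1 + x^4 + x^8 + x^12), the product of all factors after the first has coefficients 1,0,0,1,1,0,1,1,1,1,1,1,2 for degrees 0…12.
[x^12] = 1·1 + 1·1 = 2.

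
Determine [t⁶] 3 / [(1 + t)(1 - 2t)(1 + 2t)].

Partial fractions give a closed form: a_n = (-1)·(-1)^n + (1)·2^n + (3)·(-2)^n.
At n = 6: a_6 = 255.

255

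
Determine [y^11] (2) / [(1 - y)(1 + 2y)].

-2730

Partial fractions give a closed form: a_n = (2/3)·1^n + (4/3)·(-2)^n.
At n = 11: a_11 = -2730.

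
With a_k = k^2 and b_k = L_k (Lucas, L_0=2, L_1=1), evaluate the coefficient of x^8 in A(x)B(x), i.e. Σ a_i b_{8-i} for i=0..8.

697

The convolution is the x^8 coefficient of A(x)B(x).
Σ = 0·47 + 1·29 + 4·18 + 9·11 + 16·7 + 25·4 + 36·3 + 49·1 + 64·2 = 697.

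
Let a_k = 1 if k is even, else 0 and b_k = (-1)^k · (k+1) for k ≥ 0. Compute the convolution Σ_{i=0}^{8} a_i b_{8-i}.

25

Write out a_i and b_{8-i} for i = 0,…,8 and sum the products.
Σ = 1·9 + 0·(-8) + 1·7 + 0·(-6) + 1·5 + 0·(-4) + 1·3 + 0·(-2) + 1·1 = 25.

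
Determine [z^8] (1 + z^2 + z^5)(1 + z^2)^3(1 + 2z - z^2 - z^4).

(1 + z^2 + z^5) has coefficients 1,0,1,0,0,1 for degrees 0…5.
(1 + z^2)^3 has coefficients 1,0,3,0,3,0,1,0,0 for degrees 0…8.
Finally multiplying by (1 + 2z - z^2 - z^4), the product of all factors after the first has coefficients 1,2,2,6,-1,6,-5,2,-4 for degrees 0…8.
[z^8] = 1·(-4) + 1·(-5) + 1·6 = -3.

-3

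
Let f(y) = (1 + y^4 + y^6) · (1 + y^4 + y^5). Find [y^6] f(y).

(1 + y^4 + y^6) has coefficients 1,0,0,0,1,0,1 for degrees 0…6.
(1 + y^4 + y^5) has coefficients 1,0,0,0,1,1,0 for degrees 0…6.
[y^6] = 1·0 + 1·0 + 1·1 = 1.

1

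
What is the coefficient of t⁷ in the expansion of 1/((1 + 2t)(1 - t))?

The denominator gives the recurrence a_n = −a_(n−1) + 2a_(n−2) for n ≥ 2; the numerator fixes a_0 = 1, a_1 = -1.
Iterating: 1, -1, 3, -5, 11, -21, 43, -85, so a_7 = -85.

-85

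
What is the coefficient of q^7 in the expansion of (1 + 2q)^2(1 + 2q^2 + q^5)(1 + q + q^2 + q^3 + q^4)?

(1 + 2q)^2 has coefficients 1,4,4 for degrees 0…2.
(1 + 2q^2 + q^5) has coefficients 1,0,2,0,0,1,0,0 for degrees 0…7.
Finally multiplying by (1 + q + q^2 + q^3 + q^4), the product of all factors after the first has coefficients 1,1,3,3,3,3,3,1 for degrees 0…7.
[q^7] = 1·1 + 4·3 + 4·3 = 25.

25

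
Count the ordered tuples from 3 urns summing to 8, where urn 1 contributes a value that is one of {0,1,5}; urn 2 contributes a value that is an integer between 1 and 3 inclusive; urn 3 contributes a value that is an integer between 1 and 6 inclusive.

The generating function for the choices is (1 + z + z^5)·(z + z^2 + z^3)·(z + z^2 + z^3 + z^4 + z^5 + z^6); the count is [z^8].
(1 + z + z^5) has coefficients 1,1,0,0,0,1 for degrees 0…5.
(z + z^2 + z^3) has coefficients 0,1,1,1,0,0,0,0,0 for degrees 0…8.
Finally multiplying by (z + z^2 + z^3 + z^4 + z^5 + z^6), the product of all factors after the first has coefficients 0,0,1,2,3,3,3,3,2 for degrees 0…8.
[z^8] = 1·2 + 1·3 + 1·2 = 7.

7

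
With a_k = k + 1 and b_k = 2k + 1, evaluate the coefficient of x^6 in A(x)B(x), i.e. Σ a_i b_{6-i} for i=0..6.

Write out a_i and b_{6-i} for i = 0,…,6 and sum the products.
Σ = 1·13 + 2·11 + 3·9 + 4·7 + 5·5 + 6·3 + 7·1 = 140.

140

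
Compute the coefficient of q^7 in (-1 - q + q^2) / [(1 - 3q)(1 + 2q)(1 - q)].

-2397

Partial fractions give a closed form: a_n = (-11/10)·3^n + (-1/15)·(-2)^n + (1/6)·1^n.
At n = 7: a_7 = -2397.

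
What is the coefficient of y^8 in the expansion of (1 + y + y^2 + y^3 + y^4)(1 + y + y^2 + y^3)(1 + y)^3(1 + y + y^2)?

(1 + y + y^2 + y^3 + y^4) has coefficients 1,1,1,1,1 for degrees 0…4.
(1 + y + y^2 + y^3) has coefficients 1,1,1,1,0,0,0,0,0 for degrees 0…8.
Multiplying by (1 + y)^3 gives running coefficients 1,4,7,8,7,4,1,0,0 for degrees 0…8.
Finally multiplying by (1 + y + y^2), the product of all factors after the first has coefficients 1,5,12,19,22,19,12,5,1 for degrees 0…8.
[y^8] = 1·1 + 1·5 + 1·12 + 1·19 + 1·22 = 59.

59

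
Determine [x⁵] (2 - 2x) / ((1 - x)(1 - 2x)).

The denominator gives the recurrence a_n = 3a_(n−1) − 2a_(n−2) for n ≥ 3; the numerator fixes a_0 = 2, a_1 = 4, a_2 = 8.
Iterating: 2, 4, 8, 16, 32, 64, so a_5 = 64.

64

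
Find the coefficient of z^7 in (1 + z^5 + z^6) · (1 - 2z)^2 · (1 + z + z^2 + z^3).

(1 + z^5 + z^6) has coefficients 1,0,0,0,0,1,1 for degrees 0…6.
(1 - 2z)^2 has coefficients 1,-4,4,0,0,0,0,0 for degrees 0…7.
Finally multiplying by (1 + z + z^2 + z^3), the product of all factors after the first has coefficients 1,-3,1,1,0,4,0,0 for degrees 0…7.
[z^7] = 1·0 + 1·1 + 1·(-3) = -2.

-2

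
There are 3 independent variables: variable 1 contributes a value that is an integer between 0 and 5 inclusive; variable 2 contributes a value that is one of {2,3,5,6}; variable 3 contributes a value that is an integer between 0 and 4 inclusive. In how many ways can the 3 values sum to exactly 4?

The generating function for the choices is (1 + x + x^2 + x^3 + x^4 + x^5)·(x^2 + x^3 + x^5 + x^6)·(1 + x + x^2 + x^3 + x^4); the count is [x^4].
(1 + x + x^2 + x^3 + x^4 + x^5) has coefficients 1,1,1,1,1 for degrees 0…4.
(x^2 + x^3 + x^5 + x^6) has coefficients 0,0,1,1,0 for degrees 0…4.
Finally multiplying by (1 + x + x^2 + x^3 + x^4), the product of all factors after the first has coefficients 0,0,1,2,2 for degrees 0…4.
[x^4] = 1·2 + 1·2 + 1·1 + 1·0 + 1·0 = 5.

5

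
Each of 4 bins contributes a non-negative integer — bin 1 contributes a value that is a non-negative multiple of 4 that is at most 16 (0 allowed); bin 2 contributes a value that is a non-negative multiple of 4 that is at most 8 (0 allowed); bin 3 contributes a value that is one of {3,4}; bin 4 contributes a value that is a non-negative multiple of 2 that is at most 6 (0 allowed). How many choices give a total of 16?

6

The generating function for the choices is (1 + t^4 + t^8 + t^12 + t^16)·(1 + t^4 + t^8)·(t^3 + t^4)·(1 + t^2 + t^4 + t^6); the count is [t^16].
(1 + t^4 + t^8 + t^12 + t^16) has coefficients 1,0,0,0,1,0,0,0,1,0,0,0,1,0,0,0,1 for degrees 0…16.
(1 + t^4 + t^8) has coefficients 1,0,0,0,1,0,0,0,1,0,0,0,0,0,0,0,0 for degrees 0…16.
Multiplying by (t^3 + t^4) gives running coefficients 0,0,0,1,1,0,0,1,1,0,0,1,1,0,0,0,0 for degrees 0…16.
Finally multiplying by (1 + t^2 + t^4 + t^6), the product of all factors after the first has coefficients 0,0,0,1,1,1,1,2,2,2,2,2,2,2,2,1,1 for degrees 0…16.
[t^16] = 1·1 + 1·2 + 1·2 + 1·1 + 1·0 = 6.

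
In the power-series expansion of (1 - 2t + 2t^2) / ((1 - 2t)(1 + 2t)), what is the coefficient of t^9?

-512

The denominator gives the recurrence a_n = 4a_(n−2) for n ≥ 3; the numerator fixes a_0 = 1, a_1 = -2, a_2 = 6.
Iterating: 1, -2, 6, -8, 24, -32, 96, -128, 384, -512, so a_9 = -512.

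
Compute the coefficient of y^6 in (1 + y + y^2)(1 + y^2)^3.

(1 + y + y^2) has coefficients 1,1,1 for degrees 0…2.
(1 + y^2)^3 has coefficients 1,0,3,0,3,0,1 for degrees 0…6.
[y^6] = 1·1 + 1·0 + 1·3 = 4.

4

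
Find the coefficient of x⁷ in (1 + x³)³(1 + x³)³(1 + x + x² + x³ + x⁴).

21

(1 + x³)³ has coefficients 1,0,0,3,0,0,3,0 for degrees 0…7.
(1 + x³)³ has coefficients 1,0,0,3,0,0,3,0 for degrees 0…7.
Finally multiplying by (1 + x + x² + x³ + x⁴), the product of all factors after the first has coefficients 1,1,1,4,4,3,6,6 for degrees 0…7.
[x⁷] = 1·6 + 3·4 + 3·1 = 21.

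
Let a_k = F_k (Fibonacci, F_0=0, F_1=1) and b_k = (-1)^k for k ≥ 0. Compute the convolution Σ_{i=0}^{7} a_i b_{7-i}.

Write out a_i and b_{7-i} for i = 0,…,7 and sum the products.
Σ = 0·(-1) + 1·1 + 1·(-1) + 2·1 + 3·(-1) + 5·1 + 8·(-1) + 13·1 = 9.

9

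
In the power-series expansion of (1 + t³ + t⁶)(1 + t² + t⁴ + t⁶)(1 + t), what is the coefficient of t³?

2

(1 + t³ + t⁶) has coefficients 1,0,0,1 for degrees 0…3.
(1 + t² + t⁴ + t⁶) has coefficients 1,0,1,0 for degrees 0…3.
Finally multiplying by (1 + t), the product of all factors after the first has coefficients 1,1,1,1 for degrees 0…3.
[t³] = 1·1 + 1·1 = 2.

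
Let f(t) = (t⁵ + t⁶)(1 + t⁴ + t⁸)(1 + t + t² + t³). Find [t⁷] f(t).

(t⁵ + t⁶) has coefficients 0,0,0,0,0,1,1 for degrees 0…6.
(1 + t⁴ + t⁸) has coefficients 1,0,0,0,1,0,0,0 for degrees 0…7.
Finally multiplying by (1 + t + t² + t³), the product of all factors after the first has coefficients 1,1,1,1,1,1,1,1 for degrees 0…7.
[t⁷] = 1·1 + 1·1 = 2.

2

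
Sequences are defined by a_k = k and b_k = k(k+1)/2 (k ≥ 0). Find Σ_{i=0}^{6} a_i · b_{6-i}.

The convolution is the x^6 coefficient of A(x)B(x).
Σ = 0·21 + 1·15 + 2·10 + 3·6 + 4·3 + 5·1 + 6·0 = 70.

70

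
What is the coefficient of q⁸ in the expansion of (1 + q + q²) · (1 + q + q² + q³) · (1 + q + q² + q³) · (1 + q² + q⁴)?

17

(1 + q + q²) has coefficients 1,1,1 for degrees 0…2.
(1 + q + q² + q³) has coefficients 1,1,1,1,0,0,0,0,0 for degrees 0…8.
Multiplying by (1 + q + q² + q³) gives running coefficients 1,2,3,4,3,2,1,0,0 for degrees 0…8.
Finally multiplying by (1 + q² + q⁴), the product of all factors after the first has coefficients 1,2,4,6,7,8,7,6,4 for degrees 0…8.
[q⁸] = 1·4 + 1·6 + 1·7 = 17.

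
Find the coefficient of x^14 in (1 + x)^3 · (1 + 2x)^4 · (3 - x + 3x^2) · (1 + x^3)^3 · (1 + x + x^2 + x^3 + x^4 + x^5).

(1 + x)^3 has coefficients 1,3,3,1 for degrees 0…3.
(1 + 2x)^4 has coefficients 1,8,24,32,16,0,0,0,0,0,0,0,0,0,0 for degrees 0…14.
Multiplying by (3 - x + 3x^2) gives running coefficients 3,23,67,96,88,80,48,0,0,0,0,0,0,0,0 for degrees 0…14.
Multiplying by (1 + x^3)^3 gives running coefficients 3,23,67,105,157,281,345,333,441,435,287,307,240,88,80 for degrees 0…14.
Finally multiplying by (1 + x + x^2 + x^3 + x^4 + x^5), the product of all factors after the first has coefficients 3,26,93,198,355,636,978,1288,1662,1992,2122,2148,2043,1798,1437 for degrees 0…14.
[x^14] = 1·1437 + 3·1798 + 3·2043 + 1·2148 = 15108.

15108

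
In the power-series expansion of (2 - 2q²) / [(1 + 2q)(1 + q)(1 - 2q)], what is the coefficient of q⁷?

Partial fractions give a closed form: a_n = (3/2)·(-2)^n + (1/2)·2^n.
At n = 7: a_7 = -128.

-128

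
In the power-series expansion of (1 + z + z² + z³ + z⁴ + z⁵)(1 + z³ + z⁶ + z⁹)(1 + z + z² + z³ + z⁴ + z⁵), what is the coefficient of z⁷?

11

(1 + z + z² + z³ + z⁴ + z⁵) has coefficients 1,1,1,1,1,1 for degrees 0…5.
(1 + z³ + z⁶ + z⁹) has coefficients 1,0,0,1,0,0,1,0 for degrees 0…7.
Finally multiplying by (1 + z + z² + z³ + z⁴ + z⁵), the product of all factors after the first has coefficients 1,1,1,2,2,2,2,2 for degrees 0…7.
[z⁷] = 1·2 + 1·2 + 1·2 + 1·2 + 1·2 + 1·1 = 11.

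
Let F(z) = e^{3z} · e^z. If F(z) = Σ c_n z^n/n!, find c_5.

1024

The EGF product rule gives c_5 = Σ_{k_1+k_2=5} C(5; k_1,k_2) · ∏ g_i(k_i), where e^{3z} gives (3)^k; e^z gives (1)^k.
g_1(k) for k = 0…5: 1, 3, 9, 27, 81, 243.
g_2(k) for k = 0…5: 1, 1, 1, 1, 1, 1.
c_5 = Σ_k C(5,k)·g_1(k)·g_2(5−k) = 1·1·1 + 5·3·1 + 10·9·1 + 10·27·1 + 5·81·1 + 1·243·1 = 1 + 15 + 90 + 270 + 405 + 243 = 1024.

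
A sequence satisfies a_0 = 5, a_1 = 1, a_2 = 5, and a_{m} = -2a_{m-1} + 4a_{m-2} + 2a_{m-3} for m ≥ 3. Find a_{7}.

The ordinary generating function has denominator 1 + 2z - 4z^2 - 2z^3.
Iterating the recurrence: a_0,…,a_{7} = 5, 1, 5, 4, 14, -2, 68, -116.

-116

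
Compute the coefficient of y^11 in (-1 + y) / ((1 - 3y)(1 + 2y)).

Partial fractions give a closed form: a_n = (-2/5)·3^n + (-3/5)·(-2)^n.
At n = 11: a_11 = -69630.

-69630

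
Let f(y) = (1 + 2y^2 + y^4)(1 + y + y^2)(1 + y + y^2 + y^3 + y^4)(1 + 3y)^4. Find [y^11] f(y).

(1 + 2y^2 + y^4) has coefficients 1,0,2,0,1 for degrees 0…4.
(1 + y + y^2) has coefficients 1,1,1,0,0,0,0,0,0,0,0,0 for degrees 0…11.
Multiplying by (1 + y + y^2 + y^3 + y^4) gives running coefficients 1,2,3,3,3,2,1,0,0,0,0,0 for degrees 0…11.
Finally multiplying by (1 + 3y)^4, the product of all factors after the first has coefficients 1,14,81,255,498,686,754,687,513,270,81,0 for degrees 0…11.
[y^11] = 1·0 + 2·270 + 1·687 = 1227.

1227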